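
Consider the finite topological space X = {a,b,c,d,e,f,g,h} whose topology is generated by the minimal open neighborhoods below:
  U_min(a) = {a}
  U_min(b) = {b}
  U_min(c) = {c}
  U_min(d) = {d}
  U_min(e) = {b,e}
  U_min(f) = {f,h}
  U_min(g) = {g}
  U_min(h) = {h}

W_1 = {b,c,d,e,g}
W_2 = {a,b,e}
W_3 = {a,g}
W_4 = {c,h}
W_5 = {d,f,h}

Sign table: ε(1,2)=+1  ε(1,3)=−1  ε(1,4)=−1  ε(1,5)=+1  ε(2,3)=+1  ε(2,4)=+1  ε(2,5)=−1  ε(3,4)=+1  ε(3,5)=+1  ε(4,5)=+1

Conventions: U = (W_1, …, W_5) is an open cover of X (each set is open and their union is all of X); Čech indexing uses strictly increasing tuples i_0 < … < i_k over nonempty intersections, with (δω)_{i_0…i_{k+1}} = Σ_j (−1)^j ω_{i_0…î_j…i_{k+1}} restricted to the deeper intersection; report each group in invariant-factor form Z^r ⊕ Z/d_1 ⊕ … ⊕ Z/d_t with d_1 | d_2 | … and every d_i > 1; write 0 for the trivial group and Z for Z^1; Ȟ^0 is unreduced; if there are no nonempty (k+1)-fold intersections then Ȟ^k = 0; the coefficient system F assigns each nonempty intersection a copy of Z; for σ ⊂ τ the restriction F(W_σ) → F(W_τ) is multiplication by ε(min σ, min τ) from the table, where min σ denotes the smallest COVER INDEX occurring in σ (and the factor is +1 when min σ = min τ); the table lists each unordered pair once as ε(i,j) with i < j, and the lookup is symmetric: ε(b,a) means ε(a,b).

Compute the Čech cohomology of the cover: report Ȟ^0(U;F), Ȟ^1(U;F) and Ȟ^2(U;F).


Ȟ^0 = 0; Ȟ^1 = Z ⊕ Z/2; Ȟ^2 = 0

intersection data:
  W12={b,e} W13={g} W14={c} W15={d} W23={a} W45={h}
C dims 5,6; δ0: rk 5, SNF 1^4·2
Ȟ^0 = (5 − 5) − 0 = 0, so Ȟ^0 ≅ 0
Ȟ^1 = (6 − 0) − 5 = 1 plus torsion [2], so Ȟ^1 ≅ Z ⊕ Z/2
Ȟ^2 = (0 − 0) − 0 = 0, so Ȟ^2 ≅ 0


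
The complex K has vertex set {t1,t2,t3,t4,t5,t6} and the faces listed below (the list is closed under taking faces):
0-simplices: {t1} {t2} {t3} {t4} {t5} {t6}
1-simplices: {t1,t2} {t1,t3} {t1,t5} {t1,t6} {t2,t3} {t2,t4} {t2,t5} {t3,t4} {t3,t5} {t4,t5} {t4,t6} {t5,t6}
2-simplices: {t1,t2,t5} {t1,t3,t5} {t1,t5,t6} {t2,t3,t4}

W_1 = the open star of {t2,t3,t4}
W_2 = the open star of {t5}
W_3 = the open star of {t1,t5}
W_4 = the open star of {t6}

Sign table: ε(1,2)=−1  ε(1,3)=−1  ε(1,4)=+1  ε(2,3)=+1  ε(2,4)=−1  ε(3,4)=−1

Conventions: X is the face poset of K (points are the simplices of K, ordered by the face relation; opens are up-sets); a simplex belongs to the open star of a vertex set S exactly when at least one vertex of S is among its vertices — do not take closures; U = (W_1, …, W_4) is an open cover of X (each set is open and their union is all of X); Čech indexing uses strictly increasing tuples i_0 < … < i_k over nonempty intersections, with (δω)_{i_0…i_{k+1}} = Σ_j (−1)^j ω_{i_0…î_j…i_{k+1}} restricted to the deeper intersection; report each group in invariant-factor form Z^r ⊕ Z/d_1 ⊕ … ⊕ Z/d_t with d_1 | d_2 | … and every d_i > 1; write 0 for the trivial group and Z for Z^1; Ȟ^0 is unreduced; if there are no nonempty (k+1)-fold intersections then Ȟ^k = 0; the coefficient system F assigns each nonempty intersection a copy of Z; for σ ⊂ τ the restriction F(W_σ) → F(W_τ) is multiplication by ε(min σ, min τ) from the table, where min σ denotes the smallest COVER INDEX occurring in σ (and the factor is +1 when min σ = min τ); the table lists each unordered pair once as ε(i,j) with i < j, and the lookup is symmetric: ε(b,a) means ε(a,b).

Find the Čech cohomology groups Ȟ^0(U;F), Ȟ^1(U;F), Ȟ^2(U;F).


nonempty overlaps:
  W1={{t2},{t3},{t4},{t1,t2},{t1,t3},{t2,t3},{t2,t4},{t2,t5},{t3,t4},{t3,t5},{t4,t5},{t4,t6},{t1,t2,t5},{t1,t3,t5},{t2,t3,t4}} W2={{t5},{t1,t5},{t2,t5},{t3,t5},{t4,t5},{t5,t6},{t1,t2,t5},{t1,t3,t5},{t1,t5,t6}} W3={{t1},{t5},{t1,t2},{t1,t3},{t1,t5},{t1,t6},{t2,t5},{t3,t5},{t4,t5},{t5,t6},{t1,t2,t5},{t1,t3,t5},{t1,t5,t6}} W4={{t6},{t1,t6},{t4,t6},{t5,t6},{t1,t5,t6}}
  W12={{t2,t5},{t3,t5},{t4,t5},{t1,t2,t5},{t1,t3,t5}} W13={{t1,t2},{t1,t3},{t2,t5},{t3,t5},{t4,t5},{t1,t2,t5},{t1,t3,t5}} W14={{t4,t6}} W23={{t5},{t1,t5},{t2,t5},{t3,t5},{t4,t5},{t5,t6},{t1,t2,t5},{t1,t3,t5},{t1,t5,t6}} W24={{t5,t6},{t1,t5,t6}} W34={{t1,t6},{t5,t6},{t1,t5,t6}}
  W123={{t2,t5},{t3,t5},{t4,t5},{t1,t2,t5},{t1,t3,t5}} W234={{t5,t6},{t1,t5,t6}}
C dims 4,6,2; δ0: rk 3, SNF 1^3; δ1: rk 2, SNF 1^2
degree 0: 4−3−0 = 1 → Ȟ^0 ≅ Z
degree 1: 6−2−3 = 1 → Ȟ^1 ≅ Z
degree 2: 2−0−2 = 0 → Ȟ^2 ≅ 0

Ȟ^0 = Z, Ȟ^1 = Z, Ȟ^2 = 0


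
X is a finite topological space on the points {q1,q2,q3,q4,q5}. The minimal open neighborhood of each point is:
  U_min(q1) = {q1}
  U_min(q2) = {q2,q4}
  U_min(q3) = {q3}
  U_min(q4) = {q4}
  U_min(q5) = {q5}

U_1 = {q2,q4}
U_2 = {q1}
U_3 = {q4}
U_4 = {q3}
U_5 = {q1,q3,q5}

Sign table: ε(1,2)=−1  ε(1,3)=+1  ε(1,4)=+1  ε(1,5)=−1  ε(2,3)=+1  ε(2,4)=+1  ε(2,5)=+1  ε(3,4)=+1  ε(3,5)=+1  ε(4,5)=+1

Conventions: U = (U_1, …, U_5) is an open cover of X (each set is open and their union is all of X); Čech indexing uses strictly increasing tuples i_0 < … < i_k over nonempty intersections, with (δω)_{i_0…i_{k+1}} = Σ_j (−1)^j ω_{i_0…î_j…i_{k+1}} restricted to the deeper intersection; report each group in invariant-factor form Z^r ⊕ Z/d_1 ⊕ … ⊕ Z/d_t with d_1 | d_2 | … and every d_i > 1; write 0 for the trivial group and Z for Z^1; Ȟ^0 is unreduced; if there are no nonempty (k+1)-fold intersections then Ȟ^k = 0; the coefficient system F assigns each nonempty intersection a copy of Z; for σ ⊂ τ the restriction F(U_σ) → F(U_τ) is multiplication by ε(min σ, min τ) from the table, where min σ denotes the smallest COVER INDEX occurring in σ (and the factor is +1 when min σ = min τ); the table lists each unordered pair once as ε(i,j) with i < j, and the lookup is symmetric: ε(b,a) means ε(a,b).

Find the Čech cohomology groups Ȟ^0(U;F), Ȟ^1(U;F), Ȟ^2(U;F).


Ȟ^0(U;F) ≅ Z^2, Ȟ^1(U;F) ≅ 0, Ȟ^2(U;F) ≅ 0

cover nerve:
  U13={q4} U25={q1} U45={q3}
C dims 5,3; δ0: rk 3, SNF 1^3
Ȟ^0: (5−3)−0=2 ⇒ Z^2
Ȟ^1: (3−0)−3=0 ⇒ 0
Ȟ^2: (0−0)−0=0 ⇒ 0


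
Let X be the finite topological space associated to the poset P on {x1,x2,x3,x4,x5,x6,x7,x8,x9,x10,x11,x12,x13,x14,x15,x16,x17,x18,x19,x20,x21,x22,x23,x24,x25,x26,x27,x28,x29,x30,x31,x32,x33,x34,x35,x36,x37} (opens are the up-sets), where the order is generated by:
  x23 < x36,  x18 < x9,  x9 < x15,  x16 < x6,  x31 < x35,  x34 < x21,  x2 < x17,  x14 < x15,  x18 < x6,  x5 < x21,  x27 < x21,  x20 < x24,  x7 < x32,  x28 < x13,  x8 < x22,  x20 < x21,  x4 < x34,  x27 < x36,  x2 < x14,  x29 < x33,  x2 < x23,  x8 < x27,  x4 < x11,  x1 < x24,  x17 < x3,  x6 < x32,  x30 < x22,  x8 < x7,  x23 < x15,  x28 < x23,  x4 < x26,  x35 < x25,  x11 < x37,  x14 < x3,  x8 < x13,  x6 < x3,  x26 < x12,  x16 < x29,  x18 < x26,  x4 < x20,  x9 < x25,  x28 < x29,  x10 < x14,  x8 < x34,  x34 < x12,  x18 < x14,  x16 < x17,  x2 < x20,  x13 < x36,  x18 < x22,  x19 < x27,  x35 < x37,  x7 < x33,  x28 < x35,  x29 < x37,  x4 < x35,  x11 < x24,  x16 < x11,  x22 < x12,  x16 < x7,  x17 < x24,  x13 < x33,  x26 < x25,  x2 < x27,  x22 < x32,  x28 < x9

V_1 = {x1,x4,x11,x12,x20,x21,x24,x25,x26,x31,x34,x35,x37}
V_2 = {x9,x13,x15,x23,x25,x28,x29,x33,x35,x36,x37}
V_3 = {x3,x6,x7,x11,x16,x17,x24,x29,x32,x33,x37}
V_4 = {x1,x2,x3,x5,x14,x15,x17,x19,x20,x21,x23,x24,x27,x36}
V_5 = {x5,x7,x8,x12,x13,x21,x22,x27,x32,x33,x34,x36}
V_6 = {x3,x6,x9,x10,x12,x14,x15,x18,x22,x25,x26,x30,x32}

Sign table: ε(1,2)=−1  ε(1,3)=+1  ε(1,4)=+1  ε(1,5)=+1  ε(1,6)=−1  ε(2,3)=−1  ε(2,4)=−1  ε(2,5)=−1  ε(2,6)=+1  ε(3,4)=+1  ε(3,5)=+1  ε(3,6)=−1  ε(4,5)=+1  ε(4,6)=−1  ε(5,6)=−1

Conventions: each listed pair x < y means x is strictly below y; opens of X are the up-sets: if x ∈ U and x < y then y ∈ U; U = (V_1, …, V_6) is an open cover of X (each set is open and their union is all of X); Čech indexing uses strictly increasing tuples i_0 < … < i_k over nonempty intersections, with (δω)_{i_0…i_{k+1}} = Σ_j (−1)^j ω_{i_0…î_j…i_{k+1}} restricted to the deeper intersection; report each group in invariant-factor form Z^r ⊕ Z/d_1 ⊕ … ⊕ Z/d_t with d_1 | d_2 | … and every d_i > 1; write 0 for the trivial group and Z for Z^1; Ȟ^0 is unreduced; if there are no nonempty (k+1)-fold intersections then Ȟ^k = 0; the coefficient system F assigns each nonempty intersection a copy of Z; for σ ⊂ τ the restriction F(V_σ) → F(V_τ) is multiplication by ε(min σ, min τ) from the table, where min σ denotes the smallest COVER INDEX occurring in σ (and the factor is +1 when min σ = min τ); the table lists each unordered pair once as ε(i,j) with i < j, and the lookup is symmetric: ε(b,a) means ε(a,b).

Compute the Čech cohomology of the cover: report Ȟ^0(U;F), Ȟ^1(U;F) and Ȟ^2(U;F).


Ȟ^0 ≅ Z, Ȟ^1 ≅ 0, Ȟ^2 ≅ Z/2

nonempty overlaps:
  V12={x25,x35,x37} V13={x11,x24,x37} V14={x1,x20,x21,x24} V15={x12,x21,x34} V16={x12,x25,x26} V23={x29,x33,x37} V24={x15,x23,x36} V25={x13,x33,x36} V26={x9,x15,x25} V34={x3,x17,x24} V35={x7,x32,x33} V36={x3,x6,x32} V45={x5,x21,x27,x36} V46={x3,x14,x15} V56={x12,x22,x32}
  V123={x37} V126={x25} V134={x24} V145={x21} V156={x12} V235={x33} V245={x36} V246={x15} V346={x3} V356={x32}
C dims 6,15,10; δ0: rk 5, SNF 1^5; δ1: rk 10, SNF 1^9·2
degree 0: 6−5−0 = 1 → Ȟ^0 ≅ Z
degree 1: 15−10−5 = 0 → Ȟ^1 ≅ 0
degree 2: 10−0−10 = 0 plus torsion [2] → Ȟ^2 ≅ Z/2


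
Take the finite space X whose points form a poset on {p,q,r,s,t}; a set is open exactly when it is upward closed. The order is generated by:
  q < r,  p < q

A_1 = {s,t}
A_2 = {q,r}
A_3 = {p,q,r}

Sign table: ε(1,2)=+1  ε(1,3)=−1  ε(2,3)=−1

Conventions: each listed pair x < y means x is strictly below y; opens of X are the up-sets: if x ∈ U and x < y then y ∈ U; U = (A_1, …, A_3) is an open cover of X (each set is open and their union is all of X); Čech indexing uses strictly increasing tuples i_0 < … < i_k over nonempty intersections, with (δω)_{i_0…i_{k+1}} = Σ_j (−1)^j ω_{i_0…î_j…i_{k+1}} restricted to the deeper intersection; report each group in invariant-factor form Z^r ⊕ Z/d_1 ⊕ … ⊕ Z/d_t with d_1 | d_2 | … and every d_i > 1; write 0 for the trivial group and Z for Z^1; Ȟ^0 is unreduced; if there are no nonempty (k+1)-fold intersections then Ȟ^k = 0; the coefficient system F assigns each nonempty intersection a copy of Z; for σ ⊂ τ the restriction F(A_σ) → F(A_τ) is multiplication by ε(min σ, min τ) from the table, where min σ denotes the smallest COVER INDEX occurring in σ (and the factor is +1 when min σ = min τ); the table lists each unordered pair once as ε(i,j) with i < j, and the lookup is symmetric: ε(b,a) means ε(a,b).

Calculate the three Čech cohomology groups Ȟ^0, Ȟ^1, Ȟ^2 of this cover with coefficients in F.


nonempty overlaps:
  A23={q,r}
C dims 3,1; δ0: rk 1, SNF 1^1
degree 0: 3−1−0 = 2 → Ȟ^0 ≅ Z^2
degree 1: 1−0−1 = 0 → Ȟ^1 ≅ 0
degree 2: 0−0−0 = 0 → Ȟ^2 ≅ 0

Ȟ^0 ≅ Z^2, Ȟ^1 ≅ 0, Ȟ^2 ≅ 0


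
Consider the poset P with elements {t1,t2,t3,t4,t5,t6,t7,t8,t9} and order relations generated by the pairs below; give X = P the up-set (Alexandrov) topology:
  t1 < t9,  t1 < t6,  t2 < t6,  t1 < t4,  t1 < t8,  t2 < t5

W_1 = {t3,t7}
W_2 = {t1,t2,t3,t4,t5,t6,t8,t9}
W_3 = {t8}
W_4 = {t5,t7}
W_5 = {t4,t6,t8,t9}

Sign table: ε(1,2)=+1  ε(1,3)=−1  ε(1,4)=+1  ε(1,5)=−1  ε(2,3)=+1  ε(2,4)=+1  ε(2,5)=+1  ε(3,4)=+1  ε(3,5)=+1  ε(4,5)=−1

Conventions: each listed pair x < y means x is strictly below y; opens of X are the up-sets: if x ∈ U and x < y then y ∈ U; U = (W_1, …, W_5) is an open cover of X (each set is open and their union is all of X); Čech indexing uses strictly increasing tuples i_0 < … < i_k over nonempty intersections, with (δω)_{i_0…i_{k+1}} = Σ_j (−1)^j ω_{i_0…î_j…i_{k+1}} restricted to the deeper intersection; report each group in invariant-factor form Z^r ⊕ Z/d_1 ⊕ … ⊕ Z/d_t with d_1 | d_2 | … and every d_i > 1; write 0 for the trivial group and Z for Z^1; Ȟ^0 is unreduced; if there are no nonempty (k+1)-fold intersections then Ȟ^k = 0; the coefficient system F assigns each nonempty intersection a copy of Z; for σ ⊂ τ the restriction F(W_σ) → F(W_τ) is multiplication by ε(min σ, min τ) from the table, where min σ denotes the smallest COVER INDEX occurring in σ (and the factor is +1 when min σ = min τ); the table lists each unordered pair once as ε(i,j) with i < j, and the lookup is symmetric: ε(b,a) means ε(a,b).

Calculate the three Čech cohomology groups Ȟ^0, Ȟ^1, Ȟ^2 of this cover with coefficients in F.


cover nerve:
  W12={t3} W14={t7} W23={t8} W24={t5} W25={t4,t6,t8,t9} W35={t8}
  W235={t8}
C dims 5,6,1; δ0: rk 4, SNF 1^4; δ1: rk 1, SNF 1^1
Ȟ^0: (5−4)−0=1 ⇒ Z
Ȟ^1: (6−1)−4=1 ⇒ Z
Ȟ^2: (1−0)−1=0 ⇒ 0

Ȟ^0 = Z, Ȟ^1 = Z, Ȟ^2 = 0


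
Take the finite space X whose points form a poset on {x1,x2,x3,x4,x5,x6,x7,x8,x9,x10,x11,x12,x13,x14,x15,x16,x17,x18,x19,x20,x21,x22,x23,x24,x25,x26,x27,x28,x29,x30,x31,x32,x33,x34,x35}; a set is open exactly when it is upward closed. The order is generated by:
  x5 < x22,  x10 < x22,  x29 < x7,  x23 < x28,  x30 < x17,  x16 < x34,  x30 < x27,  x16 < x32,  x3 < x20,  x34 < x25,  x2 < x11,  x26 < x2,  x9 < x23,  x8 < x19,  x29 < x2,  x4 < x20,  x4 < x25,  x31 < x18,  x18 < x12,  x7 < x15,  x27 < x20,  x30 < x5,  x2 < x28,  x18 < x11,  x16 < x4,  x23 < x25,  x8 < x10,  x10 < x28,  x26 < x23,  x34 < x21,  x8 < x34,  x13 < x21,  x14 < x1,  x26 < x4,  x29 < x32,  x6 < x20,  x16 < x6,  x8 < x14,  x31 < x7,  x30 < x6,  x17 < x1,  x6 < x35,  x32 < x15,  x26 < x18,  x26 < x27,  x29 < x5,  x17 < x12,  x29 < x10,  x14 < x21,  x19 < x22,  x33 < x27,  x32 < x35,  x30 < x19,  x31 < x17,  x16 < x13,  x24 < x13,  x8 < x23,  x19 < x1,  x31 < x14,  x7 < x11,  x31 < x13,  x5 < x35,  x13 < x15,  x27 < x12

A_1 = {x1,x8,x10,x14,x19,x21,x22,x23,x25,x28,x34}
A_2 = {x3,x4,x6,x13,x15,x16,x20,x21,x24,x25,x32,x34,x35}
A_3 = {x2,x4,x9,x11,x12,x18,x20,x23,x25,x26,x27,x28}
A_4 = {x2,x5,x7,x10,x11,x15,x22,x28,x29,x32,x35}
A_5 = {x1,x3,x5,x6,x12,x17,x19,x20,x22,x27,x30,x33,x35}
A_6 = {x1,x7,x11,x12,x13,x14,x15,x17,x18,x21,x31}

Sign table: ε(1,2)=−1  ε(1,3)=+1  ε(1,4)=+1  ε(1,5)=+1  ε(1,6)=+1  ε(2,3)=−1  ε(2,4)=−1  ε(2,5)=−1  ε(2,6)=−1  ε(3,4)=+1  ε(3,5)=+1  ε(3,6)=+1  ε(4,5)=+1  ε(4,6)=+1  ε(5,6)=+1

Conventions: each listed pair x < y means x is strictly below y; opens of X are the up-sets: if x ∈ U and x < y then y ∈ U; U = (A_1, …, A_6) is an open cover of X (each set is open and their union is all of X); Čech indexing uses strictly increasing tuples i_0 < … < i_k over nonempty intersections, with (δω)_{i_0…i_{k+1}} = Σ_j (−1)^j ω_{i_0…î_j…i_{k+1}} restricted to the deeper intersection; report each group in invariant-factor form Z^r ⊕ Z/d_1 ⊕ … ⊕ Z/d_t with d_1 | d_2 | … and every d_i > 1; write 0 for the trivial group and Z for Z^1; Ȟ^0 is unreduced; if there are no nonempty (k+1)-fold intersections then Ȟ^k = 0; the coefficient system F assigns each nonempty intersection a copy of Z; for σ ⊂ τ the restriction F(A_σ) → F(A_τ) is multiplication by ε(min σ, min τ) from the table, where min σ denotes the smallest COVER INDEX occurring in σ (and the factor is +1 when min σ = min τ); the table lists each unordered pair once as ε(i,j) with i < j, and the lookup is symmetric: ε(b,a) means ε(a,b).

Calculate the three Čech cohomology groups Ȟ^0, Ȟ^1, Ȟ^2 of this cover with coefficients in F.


nonempty intersections:
  A12={x21,x25,x34} A13={x23,x25,x28} A14={x10,x22,x28} A15={x1,x19,x22} A16={x1,x14,x21} A23={x4,x20,x25} A24={x15,x32,x35} A25={x3,x6,x20,x35} A26={x13,x15,x21} A34={x2,x11,x28} A35={x12,x20,x27} A36={x11,x12,x18} A45={x5,x22,x35} A46={x7,x11,x15} A56={x1,x12,x17}
  A123={x25} A126={x21} A134={x28} A145={x22} A156={x1} A235={x20} A245={x35} A246={x15} A346={x11} A356={x12}
C dims 6,15,10; δ0: rk 5, SNF 1^5; δ1: rk 10, SNF 1^9·2
Ȟ^0: (6−5)−0=1 ⇒ Z
Ȟ^1: (15−10)−5=0 ⇒ 0
Ȟ^2: (10−0)−10=0 plus torsion [2] ⇒ Z/2

Ȟ^0(U;F) ≅ Z; Ȟ^1(U;F) ≅ 0; Ȟ^2(U;F) ≅ Z/2


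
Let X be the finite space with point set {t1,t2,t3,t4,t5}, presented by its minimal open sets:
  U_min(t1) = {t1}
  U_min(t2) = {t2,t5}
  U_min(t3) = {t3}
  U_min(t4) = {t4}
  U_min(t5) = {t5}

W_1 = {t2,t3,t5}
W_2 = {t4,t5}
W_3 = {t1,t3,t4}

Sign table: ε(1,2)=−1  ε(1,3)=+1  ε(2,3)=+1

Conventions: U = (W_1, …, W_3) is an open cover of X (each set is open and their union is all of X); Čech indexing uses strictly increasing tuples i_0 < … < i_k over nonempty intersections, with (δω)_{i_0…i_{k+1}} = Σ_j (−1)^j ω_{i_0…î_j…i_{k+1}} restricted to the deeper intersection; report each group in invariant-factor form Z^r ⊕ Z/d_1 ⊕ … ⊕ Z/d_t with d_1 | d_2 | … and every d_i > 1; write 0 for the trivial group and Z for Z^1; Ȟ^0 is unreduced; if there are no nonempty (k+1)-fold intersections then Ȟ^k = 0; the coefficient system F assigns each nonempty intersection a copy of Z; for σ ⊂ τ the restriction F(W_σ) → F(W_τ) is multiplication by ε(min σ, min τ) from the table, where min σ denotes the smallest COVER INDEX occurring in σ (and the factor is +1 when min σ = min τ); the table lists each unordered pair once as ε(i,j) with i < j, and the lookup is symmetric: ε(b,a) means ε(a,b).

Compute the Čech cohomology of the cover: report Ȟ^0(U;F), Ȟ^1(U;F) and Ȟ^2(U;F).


nerve simplices:
  W12={t5} W13={t3} W23={t4}
C dims 3,3; δ0: rk 3, SNF 1^2·2
degree 0: 3−3−0 = 0 → Ȟ^0 ≅ 0
degree 1: 3−0−3 = 0 plus torsion [2] → Ȟ^1 ≅ Z/2
degree 2: 0−0−0 = 0 → Ȟ^2 ≅ 0

Ȟ^0 ≅ 0,  Ȟ^1 ≅ Z/2,  Ȟ^2 ≅ 0


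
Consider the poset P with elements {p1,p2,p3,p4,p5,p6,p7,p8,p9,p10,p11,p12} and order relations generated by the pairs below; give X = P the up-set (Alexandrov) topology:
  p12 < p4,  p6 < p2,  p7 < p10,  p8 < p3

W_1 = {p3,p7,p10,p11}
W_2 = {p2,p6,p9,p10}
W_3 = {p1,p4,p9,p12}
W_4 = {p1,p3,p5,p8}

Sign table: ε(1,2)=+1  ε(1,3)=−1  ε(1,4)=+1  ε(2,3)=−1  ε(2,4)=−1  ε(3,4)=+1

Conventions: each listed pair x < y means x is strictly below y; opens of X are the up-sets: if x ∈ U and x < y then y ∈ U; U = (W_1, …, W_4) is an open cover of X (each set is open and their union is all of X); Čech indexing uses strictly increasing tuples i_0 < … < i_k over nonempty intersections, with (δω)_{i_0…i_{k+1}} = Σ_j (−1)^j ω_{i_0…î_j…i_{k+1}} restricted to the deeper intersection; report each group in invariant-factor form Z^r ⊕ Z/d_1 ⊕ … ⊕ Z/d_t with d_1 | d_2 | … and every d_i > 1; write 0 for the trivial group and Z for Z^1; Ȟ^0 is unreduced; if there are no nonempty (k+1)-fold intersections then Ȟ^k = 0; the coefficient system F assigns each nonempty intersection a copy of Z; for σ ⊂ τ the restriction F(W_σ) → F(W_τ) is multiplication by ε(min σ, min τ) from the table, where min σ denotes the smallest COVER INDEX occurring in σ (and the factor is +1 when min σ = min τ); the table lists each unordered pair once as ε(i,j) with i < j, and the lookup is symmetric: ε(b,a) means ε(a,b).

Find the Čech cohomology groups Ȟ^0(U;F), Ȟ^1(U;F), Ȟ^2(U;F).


nonempty intersections:
  W12={p10} W14={p3} W23={p9} W34={p1}
C dims 4,4; δ0: rk 4, SNF 1^3·2
Ȟ^0: (4−4)−0=0 ⇒ 0
Ȟ^1: (4−0)−4=0 plus torsion [2] ⇒ Z/2
Ȟ^2: (0−0)−0=0 ⇒ 0

Ȟ^0(U;F) ≅ 0; Ȟ^1(U;F) ≅ Z/2; Ȟ^2(U;F) ≅ 0


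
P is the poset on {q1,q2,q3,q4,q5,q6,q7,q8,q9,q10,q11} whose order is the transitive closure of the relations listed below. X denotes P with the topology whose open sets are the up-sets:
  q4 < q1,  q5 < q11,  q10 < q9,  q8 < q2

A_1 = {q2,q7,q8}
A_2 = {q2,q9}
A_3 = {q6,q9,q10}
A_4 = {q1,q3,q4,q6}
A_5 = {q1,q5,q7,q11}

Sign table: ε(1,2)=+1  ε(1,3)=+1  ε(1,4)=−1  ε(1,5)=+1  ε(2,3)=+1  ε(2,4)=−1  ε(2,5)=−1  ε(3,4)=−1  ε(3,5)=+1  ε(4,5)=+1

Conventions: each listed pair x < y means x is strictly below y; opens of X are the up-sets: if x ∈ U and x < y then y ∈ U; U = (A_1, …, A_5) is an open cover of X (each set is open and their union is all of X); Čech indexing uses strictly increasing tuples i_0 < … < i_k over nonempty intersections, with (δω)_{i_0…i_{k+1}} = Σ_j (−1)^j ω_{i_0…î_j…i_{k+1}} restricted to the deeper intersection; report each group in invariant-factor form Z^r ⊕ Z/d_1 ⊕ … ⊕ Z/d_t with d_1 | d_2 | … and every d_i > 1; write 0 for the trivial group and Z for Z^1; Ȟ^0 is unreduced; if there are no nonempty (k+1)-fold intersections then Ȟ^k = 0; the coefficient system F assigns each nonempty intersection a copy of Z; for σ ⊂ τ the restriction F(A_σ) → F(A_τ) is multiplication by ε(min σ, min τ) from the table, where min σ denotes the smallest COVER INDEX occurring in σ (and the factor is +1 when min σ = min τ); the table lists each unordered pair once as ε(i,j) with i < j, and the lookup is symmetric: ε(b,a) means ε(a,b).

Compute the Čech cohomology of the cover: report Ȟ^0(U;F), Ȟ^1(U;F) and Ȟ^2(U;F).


nerve simplices:
  A12={q2} A15={q7} A23={q9} A34={q6} A45={q1}
C dims 5,5; δ0: rk 5, SNF 1^4·2
degree 0: 5−5−0 = 0 → Ȟ^0 ≅ 0
degree 1: 5−0−5 = 0 plus torsion [2] → Ȟ^1 ≅ Z/2
degree 2: 0−0−0 = 0 → Ȟ^2 ≅ 0

Ȟ^0 = 0, Ȟ^1 = Z/2, Ȟ^2 = 0


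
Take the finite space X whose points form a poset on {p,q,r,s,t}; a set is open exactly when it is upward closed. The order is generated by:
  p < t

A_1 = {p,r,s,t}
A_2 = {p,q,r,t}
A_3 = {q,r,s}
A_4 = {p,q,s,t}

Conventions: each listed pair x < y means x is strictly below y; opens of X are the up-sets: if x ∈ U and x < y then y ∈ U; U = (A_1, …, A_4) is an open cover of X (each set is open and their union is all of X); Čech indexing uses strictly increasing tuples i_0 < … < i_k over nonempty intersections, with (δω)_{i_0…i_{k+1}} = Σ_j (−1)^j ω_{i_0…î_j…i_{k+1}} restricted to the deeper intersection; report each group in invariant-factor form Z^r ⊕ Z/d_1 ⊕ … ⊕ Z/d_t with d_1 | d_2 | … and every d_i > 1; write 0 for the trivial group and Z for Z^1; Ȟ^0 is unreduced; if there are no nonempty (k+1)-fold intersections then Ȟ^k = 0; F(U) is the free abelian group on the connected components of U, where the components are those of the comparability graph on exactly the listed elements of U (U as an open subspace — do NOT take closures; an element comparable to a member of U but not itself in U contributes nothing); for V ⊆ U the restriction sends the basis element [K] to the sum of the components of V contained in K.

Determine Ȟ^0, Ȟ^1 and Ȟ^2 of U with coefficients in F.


Ȟ^0 = Z^4, Ȟ^1 = 0, Ȟ^2 = 0

nonempty intersections:
  A12={p,r,t} A13={r,s} A14={p,s,t} A23={q,r} A24={p,q,t} A34={q,s}
  A123={r} A124={p,t} A134={s} A234={q}
components per intersection:
  A1: {p,t} {r} {s}
  A2: {p,t} {q} {r}
  A3: {q} {r} {s}
  A4: {p,t} {q} {s}
  A12: {p,t} {r}
  A13: {r} {s}
  A14: {p,t} {s}
  A23: {q} {r}
  A24: {p,t} {q}
  A34: {q} {s}
  A123: {r}
  A124: {p,t}
  A134: {s}
  A234: {q}
C dims 12,12,4; δ0: rk 8, SNF 1^8; δ1: rk 4, SNF 1^4
Ȟ^0: (12−8)−0=4 ⇒ Z^4
Ȟ^1: (12−4)−8=0 ⇒ 0
Ȟ^2: (4−0)−4=0 ⇒ 0


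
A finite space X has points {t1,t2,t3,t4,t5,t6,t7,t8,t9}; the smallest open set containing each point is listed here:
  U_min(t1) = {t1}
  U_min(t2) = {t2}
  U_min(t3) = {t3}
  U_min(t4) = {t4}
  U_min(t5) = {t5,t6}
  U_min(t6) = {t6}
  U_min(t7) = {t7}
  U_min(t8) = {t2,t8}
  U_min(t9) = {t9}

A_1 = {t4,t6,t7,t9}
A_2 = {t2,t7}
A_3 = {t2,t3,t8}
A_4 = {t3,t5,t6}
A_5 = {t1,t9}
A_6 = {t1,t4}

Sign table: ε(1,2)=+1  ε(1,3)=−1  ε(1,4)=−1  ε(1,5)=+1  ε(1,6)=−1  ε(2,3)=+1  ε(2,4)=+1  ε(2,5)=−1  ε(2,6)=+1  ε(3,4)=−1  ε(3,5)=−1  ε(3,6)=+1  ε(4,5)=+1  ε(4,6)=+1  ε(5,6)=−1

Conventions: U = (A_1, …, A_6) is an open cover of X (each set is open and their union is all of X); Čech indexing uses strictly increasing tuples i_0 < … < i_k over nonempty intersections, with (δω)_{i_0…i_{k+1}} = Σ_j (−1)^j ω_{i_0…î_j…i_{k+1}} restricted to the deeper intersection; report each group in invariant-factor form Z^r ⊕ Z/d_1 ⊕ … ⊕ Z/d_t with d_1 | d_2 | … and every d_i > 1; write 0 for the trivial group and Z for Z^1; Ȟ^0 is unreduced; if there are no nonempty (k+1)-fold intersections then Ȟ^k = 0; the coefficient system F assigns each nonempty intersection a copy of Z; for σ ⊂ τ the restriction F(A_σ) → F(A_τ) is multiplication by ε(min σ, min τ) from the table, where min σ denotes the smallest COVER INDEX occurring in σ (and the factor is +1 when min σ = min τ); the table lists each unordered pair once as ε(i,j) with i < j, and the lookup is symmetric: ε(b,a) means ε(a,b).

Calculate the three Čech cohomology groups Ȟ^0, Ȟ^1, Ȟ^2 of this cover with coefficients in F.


cover nerve:
  A12={t7} A14={t6} A15={t9} A16={t4} A23={t2} A34={t3} A56={t1}
C dims 6,7; δ0: rk 5, SNF 1^5
Ȟ^0: (6−5)−0=1 ⇒ Z
Ȟ^1: (7−0)−5=2 ⇒ Z^2
Ȟ^2: (0−0)−0=0 ⇒ 0

Ȟ^0 = Z; Ȟ^1 = Z^2; Ȟ^2 = 0


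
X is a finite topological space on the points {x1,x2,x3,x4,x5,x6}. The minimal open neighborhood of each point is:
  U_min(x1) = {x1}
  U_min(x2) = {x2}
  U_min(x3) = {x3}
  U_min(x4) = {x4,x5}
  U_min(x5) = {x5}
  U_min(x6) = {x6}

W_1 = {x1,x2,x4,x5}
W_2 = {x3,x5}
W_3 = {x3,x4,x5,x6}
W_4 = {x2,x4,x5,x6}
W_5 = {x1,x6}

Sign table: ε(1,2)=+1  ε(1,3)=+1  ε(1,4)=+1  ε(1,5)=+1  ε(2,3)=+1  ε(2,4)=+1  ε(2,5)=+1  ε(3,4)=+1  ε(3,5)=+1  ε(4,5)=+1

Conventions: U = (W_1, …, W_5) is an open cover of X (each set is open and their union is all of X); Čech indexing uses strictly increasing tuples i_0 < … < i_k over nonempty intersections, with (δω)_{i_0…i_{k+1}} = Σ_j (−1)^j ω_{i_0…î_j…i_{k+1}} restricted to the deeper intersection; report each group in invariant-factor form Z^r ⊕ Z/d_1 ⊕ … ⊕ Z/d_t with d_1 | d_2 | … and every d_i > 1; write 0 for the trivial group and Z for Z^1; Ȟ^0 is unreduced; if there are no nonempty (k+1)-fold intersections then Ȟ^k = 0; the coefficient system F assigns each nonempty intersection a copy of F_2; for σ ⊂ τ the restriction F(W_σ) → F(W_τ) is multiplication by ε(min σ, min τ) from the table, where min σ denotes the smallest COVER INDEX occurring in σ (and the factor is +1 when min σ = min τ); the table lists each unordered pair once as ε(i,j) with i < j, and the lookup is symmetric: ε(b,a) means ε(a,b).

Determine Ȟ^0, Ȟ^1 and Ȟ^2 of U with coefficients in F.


cover nerve:
  W12={x5} W13={x4,x5} W14={x2,x4,x5} W15={x1} W23={x3,x5} W24={x5} W34={x4,x5,x6} W35={x6} W45={x6}
  W123={x5} W124={x5} W134={x4,x5} W234={x5} W345={x6}
  W1234={x5}
C dims 5,9,5,1; δ0: rk_F2 4; δ1: rk_F2 4; δ2: rk_F2 1
Ȟ^0: (5−4)−0=1 ⇒ Z/2
Ȟ^1: (9−4)−4=1 ⇒ Z/2
Ȟ^2: (5−1)−4=0 ⇒ 0

Ȟ^0(U;F) ≅ Z/2,  Ȟ^1(U;F) ≅ Z/2,  Ȟ^2(U;F) ≅ 0


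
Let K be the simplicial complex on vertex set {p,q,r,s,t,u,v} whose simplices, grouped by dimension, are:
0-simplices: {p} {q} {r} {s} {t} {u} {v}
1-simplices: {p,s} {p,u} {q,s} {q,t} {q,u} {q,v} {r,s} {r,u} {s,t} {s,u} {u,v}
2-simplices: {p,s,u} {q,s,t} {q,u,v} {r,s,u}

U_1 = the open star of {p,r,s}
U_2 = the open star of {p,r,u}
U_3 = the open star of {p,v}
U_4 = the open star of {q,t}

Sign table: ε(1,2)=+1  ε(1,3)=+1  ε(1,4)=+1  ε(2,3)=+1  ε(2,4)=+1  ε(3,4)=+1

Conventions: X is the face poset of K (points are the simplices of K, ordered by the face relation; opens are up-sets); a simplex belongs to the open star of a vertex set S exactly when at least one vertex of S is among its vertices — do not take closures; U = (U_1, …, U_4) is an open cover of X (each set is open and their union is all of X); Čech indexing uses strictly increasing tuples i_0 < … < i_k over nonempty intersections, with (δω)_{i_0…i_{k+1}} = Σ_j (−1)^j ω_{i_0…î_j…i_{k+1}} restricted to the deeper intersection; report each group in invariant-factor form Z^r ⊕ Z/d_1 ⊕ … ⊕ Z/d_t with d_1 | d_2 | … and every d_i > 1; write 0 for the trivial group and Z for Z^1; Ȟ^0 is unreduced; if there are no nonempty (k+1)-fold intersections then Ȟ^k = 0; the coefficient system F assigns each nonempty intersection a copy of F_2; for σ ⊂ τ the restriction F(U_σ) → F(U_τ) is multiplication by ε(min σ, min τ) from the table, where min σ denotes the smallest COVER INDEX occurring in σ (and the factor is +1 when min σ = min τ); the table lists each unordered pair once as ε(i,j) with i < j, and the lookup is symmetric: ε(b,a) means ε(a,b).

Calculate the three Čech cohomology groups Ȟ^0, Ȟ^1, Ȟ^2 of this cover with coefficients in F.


Ȟ^0 ≅ Z/2, Ȟ^1 ≅ Z/2, Ȟ^2 ≅ 0

intersection data:
  U1={{p},{r},{s},{p,s},{p,u},{q,s},{r,s},{r,u},{s,t},{s,u},{p,s,u},{q,s,t},{r,s,u}} U2={{p},{r},{u},{p,s},{p,u},{q,u},{r,s},{r,u},{s,u},{u,v},{p,s,u},{q,u,v},{r,s,u}} U3={{p},{v},{p,s},{p,u},{q,v},{u,v},{p,s,u},{q,u,v}} U4={{q},{t},{q,s},{q,t},{q,u},{q,v},{s,t},{q,s,t},{q,u,v}}
  U12={{p},{r},{p,s},{p,u},{r,s},{r,u},{s,u},{p,s,u},{r,s,u}} U13={{p},{p,s},{p,u},{p,s,u}} U14={{q,s},{s,t},{q,s,t}} U23={{p},{p,s},{p,u},{u,v},{p,s,u},{q,u,v}} U24={{q,u},{q,u,v}} U34={{q,v},{q,u,v}}
  U123={{p},{p,s},{p,u},{p,s,u}} U234={{q,u,v}}
C dims 4,6,2; δ0: rk_F2 3; δ1: rk_F2 2
Ȟ^0 = (4 − 3) − 0 = 1, so Ȟ^0 ≅ Z/2
Ȟ^1 = (6 − 2) − 3 = 1, so Ȟ^1 ≅ Z/2
Ȟ^2 = (2 − 0) − 2 = 0, so Ȟ^2 ≅ 0


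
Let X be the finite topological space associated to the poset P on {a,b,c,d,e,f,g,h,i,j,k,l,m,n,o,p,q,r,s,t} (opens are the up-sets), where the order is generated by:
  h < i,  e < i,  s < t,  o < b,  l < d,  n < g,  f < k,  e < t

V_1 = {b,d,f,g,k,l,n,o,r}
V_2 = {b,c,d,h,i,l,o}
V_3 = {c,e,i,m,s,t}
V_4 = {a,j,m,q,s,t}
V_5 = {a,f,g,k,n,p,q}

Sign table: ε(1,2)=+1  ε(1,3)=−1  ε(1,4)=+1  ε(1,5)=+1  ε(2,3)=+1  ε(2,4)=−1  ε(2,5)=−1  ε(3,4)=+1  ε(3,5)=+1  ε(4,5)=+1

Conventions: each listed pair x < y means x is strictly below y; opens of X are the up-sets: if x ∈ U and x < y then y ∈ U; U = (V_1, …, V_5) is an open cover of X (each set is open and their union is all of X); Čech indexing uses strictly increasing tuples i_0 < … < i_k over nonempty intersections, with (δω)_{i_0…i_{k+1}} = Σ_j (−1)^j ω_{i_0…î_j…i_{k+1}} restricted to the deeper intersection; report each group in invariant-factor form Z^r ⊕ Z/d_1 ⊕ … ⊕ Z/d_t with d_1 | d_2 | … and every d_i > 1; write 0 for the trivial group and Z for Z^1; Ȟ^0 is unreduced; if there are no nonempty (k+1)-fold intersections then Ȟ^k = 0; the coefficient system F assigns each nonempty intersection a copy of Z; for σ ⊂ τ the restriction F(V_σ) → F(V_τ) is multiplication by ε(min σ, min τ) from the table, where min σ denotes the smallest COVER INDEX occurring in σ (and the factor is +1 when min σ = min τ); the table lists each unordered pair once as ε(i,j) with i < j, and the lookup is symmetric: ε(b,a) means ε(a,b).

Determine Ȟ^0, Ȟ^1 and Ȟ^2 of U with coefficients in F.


nerve of the cover:
  V12={b,d,l,o} V15={f,g,k,n} V23={c,i} V34={m,s,t} V45={a,q}
C dims 5,5; δ0: rk 4, SNF 1^4
Ȟ^0 = (5 − 4) − 0 = 1, so Ȟ^0 ≅ Z
Ȟ^1 = (5 − 0) − 4 = 1, so Ȟ^1 ≅ Z
Ȟ^2 = (0 − 0) − 0 = 0, so Ȟ^2 ≅ 0

Ȟ^0 = Z, Ȟ^1 = Z, Ȟ^2 = 0


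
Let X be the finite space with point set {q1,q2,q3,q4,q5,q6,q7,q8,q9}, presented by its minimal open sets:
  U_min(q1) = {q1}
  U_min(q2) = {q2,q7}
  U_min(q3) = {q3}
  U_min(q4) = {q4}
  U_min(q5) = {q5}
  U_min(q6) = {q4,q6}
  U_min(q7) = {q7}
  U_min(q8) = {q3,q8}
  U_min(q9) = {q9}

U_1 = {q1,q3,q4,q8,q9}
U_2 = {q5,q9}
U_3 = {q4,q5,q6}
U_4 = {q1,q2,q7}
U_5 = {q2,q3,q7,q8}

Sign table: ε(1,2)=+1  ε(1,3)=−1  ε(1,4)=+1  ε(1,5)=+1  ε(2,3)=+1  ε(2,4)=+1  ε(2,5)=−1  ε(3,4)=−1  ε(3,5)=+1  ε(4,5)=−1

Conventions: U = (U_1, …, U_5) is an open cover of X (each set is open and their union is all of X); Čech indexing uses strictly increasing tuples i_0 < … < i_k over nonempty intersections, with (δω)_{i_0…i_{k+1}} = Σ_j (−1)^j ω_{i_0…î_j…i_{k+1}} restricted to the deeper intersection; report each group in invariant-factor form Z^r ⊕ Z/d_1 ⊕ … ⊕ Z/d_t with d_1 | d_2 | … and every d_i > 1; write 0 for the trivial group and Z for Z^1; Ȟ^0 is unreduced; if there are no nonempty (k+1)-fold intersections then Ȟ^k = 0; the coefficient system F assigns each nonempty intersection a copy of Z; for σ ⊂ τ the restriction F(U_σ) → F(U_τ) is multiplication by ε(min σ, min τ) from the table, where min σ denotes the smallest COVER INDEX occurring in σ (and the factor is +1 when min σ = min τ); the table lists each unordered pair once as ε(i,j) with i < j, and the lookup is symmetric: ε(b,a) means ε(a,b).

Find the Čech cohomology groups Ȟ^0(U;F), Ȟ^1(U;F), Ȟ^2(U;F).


cover nerve:
  U12={q9} U13={q4} U14={q1} U15={q3,q8} U23={q5} U45={q2,q7}
C dims 5,6; δ0: rk 5, SNF 1^4·2
Ȟ^0: (5−5)−0=0 ⇒ 0
Ȟ^1: (6−0)−5=1 plus torsion [2] ⇒ Z ⊕ Z/2
Ȟ^2: (0−0)−0=0 ⇒ 0

Ȟ^0 ≅ 0,  Ȟ^1 ≅ Z ⊕ Z/2,  Ȟ^2 ≅ 0


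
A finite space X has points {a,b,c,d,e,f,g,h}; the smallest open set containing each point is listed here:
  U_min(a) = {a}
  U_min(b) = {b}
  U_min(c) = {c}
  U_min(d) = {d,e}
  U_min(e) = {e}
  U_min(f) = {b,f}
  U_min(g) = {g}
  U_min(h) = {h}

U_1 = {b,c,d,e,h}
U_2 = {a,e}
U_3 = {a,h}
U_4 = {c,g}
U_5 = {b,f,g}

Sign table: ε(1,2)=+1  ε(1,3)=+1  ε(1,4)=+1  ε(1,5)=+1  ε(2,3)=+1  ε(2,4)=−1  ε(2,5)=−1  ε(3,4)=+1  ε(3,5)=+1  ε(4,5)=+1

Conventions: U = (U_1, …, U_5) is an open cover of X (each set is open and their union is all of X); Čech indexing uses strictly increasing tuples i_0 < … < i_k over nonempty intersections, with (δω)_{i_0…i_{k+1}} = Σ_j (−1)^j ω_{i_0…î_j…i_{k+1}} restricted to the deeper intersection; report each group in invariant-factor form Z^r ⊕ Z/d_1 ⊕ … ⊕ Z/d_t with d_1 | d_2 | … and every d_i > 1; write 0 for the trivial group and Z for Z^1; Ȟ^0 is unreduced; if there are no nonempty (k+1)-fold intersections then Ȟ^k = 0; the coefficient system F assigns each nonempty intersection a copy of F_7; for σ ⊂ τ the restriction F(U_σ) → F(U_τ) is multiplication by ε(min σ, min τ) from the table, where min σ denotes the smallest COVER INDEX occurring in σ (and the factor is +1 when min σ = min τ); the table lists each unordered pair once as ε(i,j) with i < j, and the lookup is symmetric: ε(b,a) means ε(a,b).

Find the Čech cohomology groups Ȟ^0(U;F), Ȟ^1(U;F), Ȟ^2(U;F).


intersection data:
  U12={e} U13={h} U14={c} U15={b} U23={a} U45={g}
C dims 5,6; δ0: rk_F7 4
Ȟ^0 = (5 − 4) − 0 = 1, so Ȟ^0 ≅ Z/7
Ȟ^1 = (6 − 0) − 4 = 2, so Ȟ^1 ≅ Z/7 ⊕ Z/7
Ȟ^2 = (0 − 0) − 0 = 0, so Ȟ^2 ≅ 0

Ȟ^0 ≅ Z/7, Ȟ^1 ≅ Z/7 ⊕ Z/7, Ȟ^2 ≅ 0


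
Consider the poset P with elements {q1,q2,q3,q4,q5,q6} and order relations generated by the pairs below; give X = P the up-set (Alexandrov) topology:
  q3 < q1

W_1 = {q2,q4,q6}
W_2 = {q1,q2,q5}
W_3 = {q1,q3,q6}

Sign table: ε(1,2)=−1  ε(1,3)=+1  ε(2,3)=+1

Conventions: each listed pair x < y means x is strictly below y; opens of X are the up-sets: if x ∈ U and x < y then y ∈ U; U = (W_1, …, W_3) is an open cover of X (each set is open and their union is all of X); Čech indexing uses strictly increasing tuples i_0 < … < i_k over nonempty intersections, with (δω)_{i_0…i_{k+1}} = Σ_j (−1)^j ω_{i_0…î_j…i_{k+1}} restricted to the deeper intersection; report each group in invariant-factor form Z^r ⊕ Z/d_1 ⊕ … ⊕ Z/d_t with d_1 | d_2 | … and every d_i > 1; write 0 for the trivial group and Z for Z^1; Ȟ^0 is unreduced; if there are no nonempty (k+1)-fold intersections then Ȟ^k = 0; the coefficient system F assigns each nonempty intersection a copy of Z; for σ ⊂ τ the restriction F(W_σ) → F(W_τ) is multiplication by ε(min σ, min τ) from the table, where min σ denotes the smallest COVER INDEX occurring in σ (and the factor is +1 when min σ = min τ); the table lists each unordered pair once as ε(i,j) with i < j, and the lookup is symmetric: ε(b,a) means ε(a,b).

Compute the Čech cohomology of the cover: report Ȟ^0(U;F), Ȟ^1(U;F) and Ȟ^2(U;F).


cover nerve:
  W12={q2} W13={q6} W23={q1}
C dims 3,3; δ0: rk 3, SNF 1^2·2
Ȟ^0: (3−3)−0=0 ⇒ 0
Ȟ^1: (3−0)−3=0 plus torsion [2] ⇒ Z/2
Ȟ^2: (0−0)−0=0 ⇒ 0

Ȟ^0 = 0, Ȟ^1 = Z/2, Ȟ^2 = 0


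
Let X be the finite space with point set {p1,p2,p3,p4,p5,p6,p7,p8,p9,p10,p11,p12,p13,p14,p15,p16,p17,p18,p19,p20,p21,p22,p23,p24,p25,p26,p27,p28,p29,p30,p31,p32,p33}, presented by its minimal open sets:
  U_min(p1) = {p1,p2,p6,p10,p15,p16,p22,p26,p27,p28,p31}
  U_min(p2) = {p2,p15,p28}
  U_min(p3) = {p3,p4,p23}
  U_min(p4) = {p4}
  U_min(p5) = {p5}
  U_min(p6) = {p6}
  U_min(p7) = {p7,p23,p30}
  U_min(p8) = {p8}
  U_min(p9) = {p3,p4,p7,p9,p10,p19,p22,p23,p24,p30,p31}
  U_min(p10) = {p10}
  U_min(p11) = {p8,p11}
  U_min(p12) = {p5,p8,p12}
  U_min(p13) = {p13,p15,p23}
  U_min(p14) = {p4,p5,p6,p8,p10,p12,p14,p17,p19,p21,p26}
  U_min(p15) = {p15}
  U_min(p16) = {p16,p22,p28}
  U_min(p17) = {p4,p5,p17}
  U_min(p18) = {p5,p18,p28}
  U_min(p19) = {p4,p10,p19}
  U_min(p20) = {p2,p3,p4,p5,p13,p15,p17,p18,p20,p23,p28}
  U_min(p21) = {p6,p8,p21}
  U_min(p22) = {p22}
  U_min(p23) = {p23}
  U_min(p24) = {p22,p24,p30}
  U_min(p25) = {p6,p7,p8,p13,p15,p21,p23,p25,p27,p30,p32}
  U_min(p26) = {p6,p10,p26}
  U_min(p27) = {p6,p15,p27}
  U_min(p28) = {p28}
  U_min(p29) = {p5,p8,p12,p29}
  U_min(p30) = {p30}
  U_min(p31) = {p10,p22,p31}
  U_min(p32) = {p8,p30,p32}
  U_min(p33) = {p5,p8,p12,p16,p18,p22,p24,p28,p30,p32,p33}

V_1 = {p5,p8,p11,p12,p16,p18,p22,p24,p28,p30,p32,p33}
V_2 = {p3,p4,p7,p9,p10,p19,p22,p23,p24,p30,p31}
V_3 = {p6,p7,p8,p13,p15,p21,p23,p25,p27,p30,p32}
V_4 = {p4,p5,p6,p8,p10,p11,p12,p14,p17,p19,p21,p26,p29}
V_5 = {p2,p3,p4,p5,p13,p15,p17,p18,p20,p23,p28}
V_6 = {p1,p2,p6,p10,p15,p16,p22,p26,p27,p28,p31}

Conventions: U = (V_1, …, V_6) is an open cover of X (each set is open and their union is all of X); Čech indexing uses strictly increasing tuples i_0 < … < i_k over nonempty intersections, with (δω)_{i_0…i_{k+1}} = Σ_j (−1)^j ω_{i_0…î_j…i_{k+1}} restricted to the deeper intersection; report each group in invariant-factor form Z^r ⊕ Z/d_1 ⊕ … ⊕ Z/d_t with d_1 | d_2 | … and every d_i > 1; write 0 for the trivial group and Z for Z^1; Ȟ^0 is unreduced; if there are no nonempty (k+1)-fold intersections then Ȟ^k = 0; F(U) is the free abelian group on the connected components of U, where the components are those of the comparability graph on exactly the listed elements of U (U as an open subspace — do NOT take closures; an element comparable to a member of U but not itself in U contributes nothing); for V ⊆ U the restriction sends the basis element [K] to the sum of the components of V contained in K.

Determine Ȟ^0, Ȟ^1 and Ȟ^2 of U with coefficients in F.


nonempty overlaps:
  V12={p22,p24,p30} V13={p8,p30,p32} V14={p5,p8,p11,p12} V15={p5,p18,p28} V16={p16,p22,p28} V23={p7,p23,p30} V24={p4,p10,p19} V25={p3,p4,p23} V26={p10,p22,p31} V34={p6,p8,p21} V35={p13,p15,p23} V36={p6,p15,p27} V45={p4,p5,p17} V46={p6,p10,p26} V56={p2,p15,p28}
  V123={p30} V126={p22} V134={p8} V145={p5} V156={p28} V235={p23} V245={p4} V246={p10} V346={p6} V356={p15}
components per intersection:
  V1: {p5,p8,p11,p12,p16,p18,p22,p24,p28,p30,p32,p33}
  V2: {p3,p4,p7,p9,p10,p19,p22,p23,p24,p30,p31}
  V3: {p6,p7,p8,p13,p15,p21,p23,p25,p27,p30,p32}
  V4: {p4,p5,p6,p8,p10,p11,p12,p14,p17,p19,p21,p26,p29}
  V5: {p2,p3,p4,p5,p13,p15,p17,p18,p20,p23,p28}
  V6: {p1,p2,p6,p10,p15,p16,p22,p26,p27,p28,p31}
  V12: {p22,p24,p30}
  V13: {p8,p30,p32}
  V14: {p5,p8,p11,p12}
  V15: {p5,p18,p28}
  V16: {p16,p22,p28}
  V23: {p7,p23,p30}
  V24: {p4,p10,p19}
  V25: {p3,p4,p23}
  V26: {p10,p22,p31}
  V34: {p6,p8,p21}
  V35: {p13,p15,p23}
  V36: {p6,p15,p27}
  V45: {p4,p5,p17}
  V46: {p6,p10,p26}
  V56: {p2,p15,p28}
  V123: {p30}
  V126: {p22}
  V134: {p8}
  V145: {p5}
  V156: {p28}
  V235: {p23}
  V245: {p4}
  V246: {p10}
  V346: {p6}
  V356: {p15}
C dims 6,15,10; δ0: rk 5, SNF 1^5; δ1: rk 10, SNF 1^9·2
degree 0: 6−5−0 = 1 → Ȟ^0 ≅ Z
degree 1: 15−10−5 = 0 → Ȟ^1 ≅ 0
degree 2: 10−0−10 = 0 plus torsion [2] → Ȟ^2 ≅ Z/2

Ȟ^0 ≅ Z, Ȟ^1 ≅ 0, Ȟ^2 ≅ Z/2
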